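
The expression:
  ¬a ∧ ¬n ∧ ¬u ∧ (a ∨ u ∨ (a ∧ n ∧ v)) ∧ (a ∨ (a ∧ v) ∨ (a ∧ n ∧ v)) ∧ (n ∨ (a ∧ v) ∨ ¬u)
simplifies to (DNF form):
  False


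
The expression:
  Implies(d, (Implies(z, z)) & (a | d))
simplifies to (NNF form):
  True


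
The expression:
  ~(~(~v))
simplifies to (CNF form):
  ~v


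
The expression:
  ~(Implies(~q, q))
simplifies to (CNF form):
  ~q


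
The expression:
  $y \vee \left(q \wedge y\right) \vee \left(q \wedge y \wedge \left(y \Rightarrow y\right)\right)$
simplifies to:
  $y$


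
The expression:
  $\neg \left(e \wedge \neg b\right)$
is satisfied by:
  {b: True, e: False}
  {e: False, b: False}
  {e: True, b: True}


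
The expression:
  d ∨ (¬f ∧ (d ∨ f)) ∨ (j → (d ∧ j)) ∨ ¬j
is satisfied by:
  {d: True, j: False}
  {j: False, d: False}
  {j: True, d: True}


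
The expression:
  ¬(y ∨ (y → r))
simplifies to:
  False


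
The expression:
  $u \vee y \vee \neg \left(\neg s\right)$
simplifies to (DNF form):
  $s \vee u \vee y$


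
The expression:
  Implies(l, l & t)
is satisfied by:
  {t: True, l: False}
  {l: False, t: False}
  {l: True, t: True}


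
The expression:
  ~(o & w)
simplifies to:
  ~o | ~w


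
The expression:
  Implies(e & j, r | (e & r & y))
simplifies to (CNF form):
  r | ~e | ~j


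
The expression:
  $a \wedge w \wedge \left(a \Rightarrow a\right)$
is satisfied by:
  {a: True, w: True}


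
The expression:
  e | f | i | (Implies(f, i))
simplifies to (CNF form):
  True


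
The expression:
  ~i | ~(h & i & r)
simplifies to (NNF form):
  ~h | ~i | ~r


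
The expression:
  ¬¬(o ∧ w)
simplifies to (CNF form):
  o ∧ w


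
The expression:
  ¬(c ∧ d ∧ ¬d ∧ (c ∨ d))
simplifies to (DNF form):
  True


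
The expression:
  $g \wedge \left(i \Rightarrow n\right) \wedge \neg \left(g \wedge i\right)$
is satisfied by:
  {g: True, i: False}


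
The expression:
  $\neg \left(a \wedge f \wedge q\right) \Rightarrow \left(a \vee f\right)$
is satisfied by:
  {a: True, f: True}
  {a: True, f: False}
  {f: True, a: False}


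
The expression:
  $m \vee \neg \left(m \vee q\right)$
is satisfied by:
  {m: True, q: False}
  {q: False, m: False}
  {q: True, m: True}


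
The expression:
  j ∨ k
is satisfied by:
  {k: True, j: True}
  {k: True, j: False}
  {j: True, k: False}


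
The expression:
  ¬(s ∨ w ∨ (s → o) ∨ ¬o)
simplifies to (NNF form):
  False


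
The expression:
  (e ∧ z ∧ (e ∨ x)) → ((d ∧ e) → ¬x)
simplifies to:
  ¬d ∨ ¬e ∨ ¬x ∨ ¬z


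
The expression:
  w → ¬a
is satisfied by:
  {w: False, a: False}
  {a: True, w: False}
  {w: True, a: False}


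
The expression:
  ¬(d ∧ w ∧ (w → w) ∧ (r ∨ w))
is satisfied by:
  {w: False, d: False}
  {d: True, w: False}
  {w: True, d: False}


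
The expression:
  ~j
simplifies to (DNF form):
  ~j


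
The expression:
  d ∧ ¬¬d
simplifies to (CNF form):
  d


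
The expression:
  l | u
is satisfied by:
  {l: True, u: True}
  {l: True, u: False}
  {u: True, l: False}


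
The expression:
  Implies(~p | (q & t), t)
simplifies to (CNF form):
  p | t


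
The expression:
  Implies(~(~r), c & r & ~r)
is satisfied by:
  {r: False}


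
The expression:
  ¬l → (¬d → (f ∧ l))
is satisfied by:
  {d: True, l: True}
  {d: True, l: False}
  {l: True, d: False}


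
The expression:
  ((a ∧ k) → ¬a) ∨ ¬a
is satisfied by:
  {k: False, a: False}
  {a: True, k: False}
  {k: True, a: False}


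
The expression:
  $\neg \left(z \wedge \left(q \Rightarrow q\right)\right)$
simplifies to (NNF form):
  $\neg z$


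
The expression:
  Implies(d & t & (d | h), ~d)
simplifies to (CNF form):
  ~d | ~t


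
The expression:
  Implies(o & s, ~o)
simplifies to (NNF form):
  ~o | ~s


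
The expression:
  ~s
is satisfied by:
  {s: False}


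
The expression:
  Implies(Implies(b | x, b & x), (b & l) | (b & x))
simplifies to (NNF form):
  b | x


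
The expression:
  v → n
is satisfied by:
  {n: True, v: False}
  {v: False, n: False}
  {v: True, n: True}


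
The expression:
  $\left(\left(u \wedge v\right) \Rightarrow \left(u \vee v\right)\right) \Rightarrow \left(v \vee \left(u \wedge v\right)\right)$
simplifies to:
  $v$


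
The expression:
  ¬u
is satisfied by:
  {u: False}


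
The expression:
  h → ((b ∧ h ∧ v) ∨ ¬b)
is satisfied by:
  {v: True, h: False, b: False}
  {h: False, b: False, v: False}
  {b: True, v: True, h: False}
  {b: True, h: False, v: False}
  {v: True, h: True, b: False}
  {h: True, v: False, b: False}
  {b: True, h: True, v: True}


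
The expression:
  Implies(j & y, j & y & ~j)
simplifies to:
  ~j | ~y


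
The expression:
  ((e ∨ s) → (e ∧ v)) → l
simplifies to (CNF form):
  (e ∨ l ∨ s) ∧ (e ∨ l ∨ ¬e) ∧ (l ∨ s ∨ ¬v) ∧ (l ∨ ¬e ∨ ¬v)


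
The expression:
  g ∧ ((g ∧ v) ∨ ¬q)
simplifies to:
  g ∧ (v ∨ ¬q)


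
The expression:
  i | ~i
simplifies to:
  True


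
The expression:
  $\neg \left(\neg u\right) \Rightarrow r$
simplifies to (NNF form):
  $r \vee \neg u$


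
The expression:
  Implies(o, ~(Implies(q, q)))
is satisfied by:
  {o: False}


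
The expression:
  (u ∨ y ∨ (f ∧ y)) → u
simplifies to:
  u ∨ ¬y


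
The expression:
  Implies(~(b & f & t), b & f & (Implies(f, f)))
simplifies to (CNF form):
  b & f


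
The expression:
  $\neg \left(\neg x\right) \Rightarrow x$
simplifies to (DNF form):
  $\text{True}$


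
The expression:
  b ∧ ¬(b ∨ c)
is never true.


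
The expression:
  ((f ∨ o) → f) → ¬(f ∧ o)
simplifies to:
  ¬f ∨ ¬o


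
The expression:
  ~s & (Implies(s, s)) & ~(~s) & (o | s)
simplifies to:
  False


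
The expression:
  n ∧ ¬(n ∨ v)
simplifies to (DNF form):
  False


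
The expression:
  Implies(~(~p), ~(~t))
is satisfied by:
  {t: True, p: False}
  {p: False, t: False}
  {p: True, t: True}


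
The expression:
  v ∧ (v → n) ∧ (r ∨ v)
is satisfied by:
  {n: True, v: True}


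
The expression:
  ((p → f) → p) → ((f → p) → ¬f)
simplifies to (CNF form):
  ¬f ∨ ¬p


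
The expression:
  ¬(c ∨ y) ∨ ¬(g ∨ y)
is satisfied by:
  {g: False, y: False, c: False}
  {c: True, g: False, y: False}
  {g: True, c: False, y: False}


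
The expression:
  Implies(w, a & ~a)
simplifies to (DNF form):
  ~w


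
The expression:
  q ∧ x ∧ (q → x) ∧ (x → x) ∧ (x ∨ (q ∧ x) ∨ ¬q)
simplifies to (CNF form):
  q ∧ x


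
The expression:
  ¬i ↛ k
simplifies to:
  k ∨ ¬i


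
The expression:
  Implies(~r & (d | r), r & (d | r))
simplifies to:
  r | ~d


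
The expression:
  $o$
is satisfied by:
  {o: True}


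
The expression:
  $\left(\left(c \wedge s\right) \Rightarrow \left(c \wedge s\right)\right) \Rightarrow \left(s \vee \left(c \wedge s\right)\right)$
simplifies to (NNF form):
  $s$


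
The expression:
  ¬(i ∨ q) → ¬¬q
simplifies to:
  i ∨ q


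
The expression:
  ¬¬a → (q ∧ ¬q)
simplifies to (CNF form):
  ¬a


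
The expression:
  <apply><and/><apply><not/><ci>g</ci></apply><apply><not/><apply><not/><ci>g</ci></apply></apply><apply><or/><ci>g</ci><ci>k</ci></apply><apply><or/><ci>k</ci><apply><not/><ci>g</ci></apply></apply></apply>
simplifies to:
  <false/>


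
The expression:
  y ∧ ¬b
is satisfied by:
  {y: True, b: False}


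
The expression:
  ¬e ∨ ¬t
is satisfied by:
  {e: False, t: False}
  {t: True, e: False}
  {e: True, t: False}


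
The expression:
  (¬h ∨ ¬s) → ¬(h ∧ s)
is always true.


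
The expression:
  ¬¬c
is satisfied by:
  {c: True}


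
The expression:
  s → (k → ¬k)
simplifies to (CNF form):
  ¬k ∨ ¬s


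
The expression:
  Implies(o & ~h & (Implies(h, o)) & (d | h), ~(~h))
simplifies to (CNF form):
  h | ~d | ~o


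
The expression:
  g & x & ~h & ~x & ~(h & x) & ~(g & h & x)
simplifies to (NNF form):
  False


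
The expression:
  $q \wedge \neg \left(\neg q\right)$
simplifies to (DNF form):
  $q$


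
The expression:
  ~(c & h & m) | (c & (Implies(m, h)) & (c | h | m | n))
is always true.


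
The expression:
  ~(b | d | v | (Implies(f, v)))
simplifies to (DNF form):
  f & ~b & ~d & ~v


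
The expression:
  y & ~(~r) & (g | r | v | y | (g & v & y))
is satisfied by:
  {r: True, y: True}


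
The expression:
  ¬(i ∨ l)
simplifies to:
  ¬i ∧ ¬l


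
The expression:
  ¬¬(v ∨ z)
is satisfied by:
  {z: True, v: True}
  {z: True, v: False}
  {v: True, z: False}


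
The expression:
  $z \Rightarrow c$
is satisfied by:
  {c: True, z: False}
  {z: False, c: False}
  {z: True, c: True}


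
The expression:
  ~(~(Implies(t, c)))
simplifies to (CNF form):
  c | ~t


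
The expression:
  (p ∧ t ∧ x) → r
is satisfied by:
  {r: True, p: False, t: False, x: False}
  {r: False, p: False, t: False, x: False}
  {r: True, x: True, p: False, t: False}
  {x: True, r: False, p: False, t: False}
  {r: True, t: True, x: False, p: False}
  {t: True, x: False, p: False, r: False}
  {r: True, x: True, t: True, p: False}
  {x: True, t: True, r: False, p: False}
  {r: True, p: True, x: False, t: False}
  {p: True, x: False, t: False, r: False}
  {r: True, x: True, p: True, t: False}
  {x: True, p: True, r: False, t: False}
  {r: True, t: True, p: True, x: False}
  {t: True, p: True, x: False, r: False}
  {r: True, x: True, t: True, p: True}


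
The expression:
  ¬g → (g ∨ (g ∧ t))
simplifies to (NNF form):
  g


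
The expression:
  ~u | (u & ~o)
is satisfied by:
  {u: False, o: False}
  {o: True, u: False}
  {u: True, o: False}


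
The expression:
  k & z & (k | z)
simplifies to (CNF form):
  k & z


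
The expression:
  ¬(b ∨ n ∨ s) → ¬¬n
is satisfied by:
  {n: True, b: True, s: True}
  {n: True, b: True, s: False}
  {n: True, s: True, b: False}
  {n: True, s: False, b: False}
  {b: True, s: True, n: False}
  {b: True, s: False, n: False}
  {s: True, b: False, n: False}


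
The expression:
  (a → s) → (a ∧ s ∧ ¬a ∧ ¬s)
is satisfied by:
  {a: True, s: False}


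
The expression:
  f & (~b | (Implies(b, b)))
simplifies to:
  f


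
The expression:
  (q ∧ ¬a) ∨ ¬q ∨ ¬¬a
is always true.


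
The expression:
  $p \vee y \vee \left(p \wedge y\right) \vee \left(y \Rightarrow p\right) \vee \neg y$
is always true.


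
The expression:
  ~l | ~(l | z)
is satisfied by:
  {l: False}


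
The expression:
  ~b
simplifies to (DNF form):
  ~b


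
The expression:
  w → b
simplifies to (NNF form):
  b ∨ ¬w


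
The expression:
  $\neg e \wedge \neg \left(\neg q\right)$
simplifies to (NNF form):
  $q \wedge \neg e$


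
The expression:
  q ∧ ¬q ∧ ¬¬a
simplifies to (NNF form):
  False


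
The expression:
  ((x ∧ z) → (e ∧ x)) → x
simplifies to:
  x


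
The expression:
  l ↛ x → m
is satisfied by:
  {x: True, m: True, l: False}
  {x: True, l: False, m: False}
  {m: True, l: False, x: False}
  {m: False, l: False, x: False}
  {x: True, m: True, l: True}
  {x: True, l: True, m: False}
  {m: True, l: True, x: False}


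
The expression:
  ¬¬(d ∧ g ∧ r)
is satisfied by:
  {r: True, d: True, g: True}


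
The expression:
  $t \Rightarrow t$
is always true.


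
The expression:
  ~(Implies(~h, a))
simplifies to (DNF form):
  ~a & ~h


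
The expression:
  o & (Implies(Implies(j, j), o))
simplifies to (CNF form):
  o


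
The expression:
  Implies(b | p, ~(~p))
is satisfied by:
  {p: True, b: False}
  {b: False, p: False}
  {b: True, p: True}


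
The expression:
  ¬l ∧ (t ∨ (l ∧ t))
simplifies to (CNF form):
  t ∧ ¬l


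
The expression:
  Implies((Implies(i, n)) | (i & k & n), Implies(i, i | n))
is always true.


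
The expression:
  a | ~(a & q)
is always true.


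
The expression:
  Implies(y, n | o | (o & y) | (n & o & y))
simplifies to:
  n | o | ~y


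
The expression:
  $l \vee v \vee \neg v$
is always true.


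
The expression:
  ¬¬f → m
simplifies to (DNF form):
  m ∨ ¬f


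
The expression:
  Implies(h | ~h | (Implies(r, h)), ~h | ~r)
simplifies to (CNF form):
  ~h | ~r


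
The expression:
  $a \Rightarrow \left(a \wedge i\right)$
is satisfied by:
  {i: True, a: False}
  {a: False, i: False}
  {a: True, i: True}


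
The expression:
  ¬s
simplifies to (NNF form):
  ¬s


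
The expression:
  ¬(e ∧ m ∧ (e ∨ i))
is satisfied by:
  {m: False, e: False}
  {e: True, m: False}
  {m: True, e: False}


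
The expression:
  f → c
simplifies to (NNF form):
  c ∨ ¬f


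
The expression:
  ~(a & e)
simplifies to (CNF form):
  ~a | ~e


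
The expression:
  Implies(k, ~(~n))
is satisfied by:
  {n: True, k: False}
  {k: False, n: False}
  {k: True, n: True}


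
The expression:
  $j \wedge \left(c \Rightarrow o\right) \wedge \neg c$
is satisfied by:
  {j: True, c: False}


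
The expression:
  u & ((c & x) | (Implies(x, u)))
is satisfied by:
  {u: True}


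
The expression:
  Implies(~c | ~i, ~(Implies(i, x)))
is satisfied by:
  {i: True, c: True, x: False}
  {i: True, c: False, x: False}
  {i: True, x: True, c: True}


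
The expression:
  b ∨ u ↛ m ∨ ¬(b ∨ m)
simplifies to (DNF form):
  b ∨ ¬m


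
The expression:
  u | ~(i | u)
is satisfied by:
  {u: True, i: False}
  {i: False, u: False}
  {i: True, u: True}


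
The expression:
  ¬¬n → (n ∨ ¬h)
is always true.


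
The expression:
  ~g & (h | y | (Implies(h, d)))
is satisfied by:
  {g: False}


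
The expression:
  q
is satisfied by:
  {q: True}


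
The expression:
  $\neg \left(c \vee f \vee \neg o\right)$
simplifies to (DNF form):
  $o \wedge \neg c \wedge \neg f$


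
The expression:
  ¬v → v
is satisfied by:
  {v: True}


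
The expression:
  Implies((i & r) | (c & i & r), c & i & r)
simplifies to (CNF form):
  c | ~i | ~r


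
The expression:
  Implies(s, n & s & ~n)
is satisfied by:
  {s: False}


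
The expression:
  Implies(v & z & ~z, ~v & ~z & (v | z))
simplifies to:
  True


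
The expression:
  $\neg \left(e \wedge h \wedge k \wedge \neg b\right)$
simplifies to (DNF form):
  $b \vee \neg e \vee \neg h \vee \neg k$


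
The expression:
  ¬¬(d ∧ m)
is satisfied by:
  {m: True, d: True}


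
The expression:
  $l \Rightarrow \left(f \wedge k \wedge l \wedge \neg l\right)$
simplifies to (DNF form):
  $\neg l$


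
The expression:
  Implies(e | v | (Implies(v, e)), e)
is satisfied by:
  {e: True}


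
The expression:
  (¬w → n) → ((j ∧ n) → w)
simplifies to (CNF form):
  w ∨ ¬j ∨ ¬n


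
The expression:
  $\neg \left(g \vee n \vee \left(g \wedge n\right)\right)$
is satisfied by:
  {n: False, g: False}


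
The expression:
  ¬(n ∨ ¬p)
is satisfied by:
  {p: True, n: False}


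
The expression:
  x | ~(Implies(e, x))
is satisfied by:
  {x: True, e: True}
  {x: True, e: False}
  {e: True, x: False}


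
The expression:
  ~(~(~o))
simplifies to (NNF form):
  ~o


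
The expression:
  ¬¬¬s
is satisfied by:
  {s: False}


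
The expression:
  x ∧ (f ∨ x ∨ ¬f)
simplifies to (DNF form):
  x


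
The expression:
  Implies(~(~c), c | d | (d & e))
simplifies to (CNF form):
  True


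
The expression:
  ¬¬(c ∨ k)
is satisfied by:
  {k: True, c: True}
  {k: True, c: False}
  {c: True, k: False}


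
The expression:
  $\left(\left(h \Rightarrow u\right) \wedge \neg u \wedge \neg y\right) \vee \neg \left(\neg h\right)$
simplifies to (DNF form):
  $h \vee \left(\neg u \wedge \neg y\right)$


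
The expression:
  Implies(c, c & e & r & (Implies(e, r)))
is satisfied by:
  {e: True, r: True, c: False}
  {e: True, r: False, c: False}
  {r: True, e: False, c: False}
  {e: False, r: False, c: False}
  {e: True, c: True, r: True}


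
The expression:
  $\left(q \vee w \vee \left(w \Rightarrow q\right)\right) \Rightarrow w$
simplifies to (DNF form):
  $w$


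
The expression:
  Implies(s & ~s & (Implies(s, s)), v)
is always true.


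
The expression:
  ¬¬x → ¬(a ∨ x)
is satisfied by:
  {x: False}


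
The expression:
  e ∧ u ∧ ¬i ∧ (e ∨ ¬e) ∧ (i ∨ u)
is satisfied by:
  {e: True, u: True, i: False}


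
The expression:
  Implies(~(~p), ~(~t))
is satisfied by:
  {t: True, p: False}
  {p: False, t: False}
  {p: True, t: True}


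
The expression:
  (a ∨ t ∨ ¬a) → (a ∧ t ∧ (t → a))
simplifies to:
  a ∧ t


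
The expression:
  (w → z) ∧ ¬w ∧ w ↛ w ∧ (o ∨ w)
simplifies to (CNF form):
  False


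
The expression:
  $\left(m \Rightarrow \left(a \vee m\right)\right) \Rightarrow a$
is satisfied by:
  {a: True}


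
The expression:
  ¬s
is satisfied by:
  {s: False}


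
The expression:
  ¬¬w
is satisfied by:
  {w: True}


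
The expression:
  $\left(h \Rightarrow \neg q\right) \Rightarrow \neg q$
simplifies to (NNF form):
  $h \vee \neg q$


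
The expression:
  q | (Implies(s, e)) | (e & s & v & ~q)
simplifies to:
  e | q | ~s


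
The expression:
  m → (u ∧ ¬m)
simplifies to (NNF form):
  ¬m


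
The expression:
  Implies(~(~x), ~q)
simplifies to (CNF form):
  ~q | ~x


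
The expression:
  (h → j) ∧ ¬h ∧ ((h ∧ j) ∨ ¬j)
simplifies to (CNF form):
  ¬h ∧ ¬j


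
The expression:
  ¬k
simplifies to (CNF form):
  ¬k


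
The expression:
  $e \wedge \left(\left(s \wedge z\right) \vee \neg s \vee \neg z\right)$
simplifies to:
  $e$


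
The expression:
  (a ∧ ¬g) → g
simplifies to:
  g ∨ ¬a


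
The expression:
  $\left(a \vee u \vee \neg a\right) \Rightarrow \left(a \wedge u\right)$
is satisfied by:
  {a: True, u: True}


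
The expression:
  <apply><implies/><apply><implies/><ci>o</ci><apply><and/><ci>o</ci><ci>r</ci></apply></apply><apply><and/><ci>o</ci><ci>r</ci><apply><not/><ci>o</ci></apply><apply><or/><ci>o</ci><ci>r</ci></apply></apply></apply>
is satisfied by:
  {o: True, r: False}


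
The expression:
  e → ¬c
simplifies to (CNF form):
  ¬c ∨ ¬e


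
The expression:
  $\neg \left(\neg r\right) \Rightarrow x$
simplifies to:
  $x \vee \neg r$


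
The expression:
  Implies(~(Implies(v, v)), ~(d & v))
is always true.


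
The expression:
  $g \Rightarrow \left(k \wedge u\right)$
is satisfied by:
  {u: True, k: True, g: False}
  {u: True, k: False, g: False}
  {k: True, u: False, g: False}
  {u: False, k: False, g: False}
  {u: True, g: True, k: True}


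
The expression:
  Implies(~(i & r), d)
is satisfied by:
  {r: True, d: True, i: True}
  {r: True, d: True, i: False}
  {d: True, i: True, r: False}
  {d: True, i: False, r: False}
  {r: True, i: True, d: False}


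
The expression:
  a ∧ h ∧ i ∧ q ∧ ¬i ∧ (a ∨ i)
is never true.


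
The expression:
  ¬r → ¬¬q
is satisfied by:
  {r: True, q: True}
  {r: True, q: False}
  {q: True, r: False}


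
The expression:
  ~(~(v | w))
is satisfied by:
  {v: True, w: True}
  {v: True, w: False}
  {w: True, v: False}


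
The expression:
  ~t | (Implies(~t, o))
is always true.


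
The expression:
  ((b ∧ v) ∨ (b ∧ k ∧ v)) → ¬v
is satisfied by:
  {v: False, b: False}
  {b: True, v: False}
  {v: True, b: False}


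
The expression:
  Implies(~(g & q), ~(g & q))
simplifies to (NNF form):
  True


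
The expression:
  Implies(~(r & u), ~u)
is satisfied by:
  {r: True, u: False}
  {u: False, r: False}
  {u: True, r: True}


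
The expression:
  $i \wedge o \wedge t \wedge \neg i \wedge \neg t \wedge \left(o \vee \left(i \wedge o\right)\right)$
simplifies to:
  $\text{False}$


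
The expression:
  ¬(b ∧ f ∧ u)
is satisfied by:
  {u: False, b: False, f: False}
  {f: True, u: False, b: False}
  {b: True, u: False, f: False}
  {f: True, b: True, u: False}
  {u: True, f: False, b: False}
  {f: True, u: True, b: False}
  {b: True, u: True, f: False}


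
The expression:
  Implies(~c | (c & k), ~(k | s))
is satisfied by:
  {c: True, s: False, k: False}
  {s: False, k: False, c: False}
  {c: True, s: True, k: False}


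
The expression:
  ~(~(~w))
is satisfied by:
  {w: False}


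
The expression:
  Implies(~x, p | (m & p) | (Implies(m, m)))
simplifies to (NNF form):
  True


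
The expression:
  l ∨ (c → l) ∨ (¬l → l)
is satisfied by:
  {l: True, c: False}
  {c: False, l: False}
  {c: True, l: True}


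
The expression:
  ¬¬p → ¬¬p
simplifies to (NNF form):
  True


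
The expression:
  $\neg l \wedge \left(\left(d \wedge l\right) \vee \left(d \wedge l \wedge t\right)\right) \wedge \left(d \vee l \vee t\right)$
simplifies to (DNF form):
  $\text{False}$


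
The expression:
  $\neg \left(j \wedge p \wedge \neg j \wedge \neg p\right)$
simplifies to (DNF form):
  $\text{True}$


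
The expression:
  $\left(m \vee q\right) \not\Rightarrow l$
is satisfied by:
  {q: True, m: True, l: False}
  {q: True, l: False, m: False}
  {m: True, l: False, q: False}


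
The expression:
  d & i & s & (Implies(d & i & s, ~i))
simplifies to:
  False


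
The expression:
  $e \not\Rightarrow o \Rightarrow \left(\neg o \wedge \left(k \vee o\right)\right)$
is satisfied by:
  {k: True, o: True, e: False}
  {k: True, e: False, o: False}
  {o: True, e: False, k: False}
  {o: False, e: False, k: False}
  {k: True, o: True, e: True}
  {k: True, e: True, o: False}
  {o: True, e: True, k: False}


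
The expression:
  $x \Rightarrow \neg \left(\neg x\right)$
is always true.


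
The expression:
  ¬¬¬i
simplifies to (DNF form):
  ¬i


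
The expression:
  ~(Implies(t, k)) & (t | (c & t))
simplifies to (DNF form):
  t & ~k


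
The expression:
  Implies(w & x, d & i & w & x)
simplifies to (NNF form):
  ~w | ~x | (d & i)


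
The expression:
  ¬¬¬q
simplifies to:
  ¬q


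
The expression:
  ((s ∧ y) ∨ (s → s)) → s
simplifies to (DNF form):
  s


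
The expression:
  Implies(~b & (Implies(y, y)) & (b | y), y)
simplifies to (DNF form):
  True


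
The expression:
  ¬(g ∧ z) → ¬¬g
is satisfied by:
  {g: True}


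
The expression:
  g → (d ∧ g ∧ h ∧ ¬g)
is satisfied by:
  {g: False}


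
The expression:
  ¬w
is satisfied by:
  {w: False}


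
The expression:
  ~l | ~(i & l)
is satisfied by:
  {l: False, i: False}
  {i: True, l: False}
  {l: True, i: False}


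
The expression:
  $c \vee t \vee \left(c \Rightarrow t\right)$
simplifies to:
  $\text{True}$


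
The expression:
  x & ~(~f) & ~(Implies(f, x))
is never true.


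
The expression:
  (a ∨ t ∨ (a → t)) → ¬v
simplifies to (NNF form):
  ¬v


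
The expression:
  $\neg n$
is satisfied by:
  {n: False}


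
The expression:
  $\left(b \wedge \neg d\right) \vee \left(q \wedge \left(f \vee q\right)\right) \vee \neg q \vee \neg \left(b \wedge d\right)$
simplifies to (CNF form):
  $\text{True}$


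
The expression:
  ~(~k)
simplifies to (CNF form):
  k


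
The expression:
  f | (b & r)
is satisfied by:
  {b: True, f: True, r: True}
  {b: True, f: True, r: False}
  {f: True, r: True, b: False}
  {f: True, r: False, b: False}
  {b: True, r: True, f: False}


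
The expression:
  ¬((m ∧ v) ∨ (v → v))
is never true.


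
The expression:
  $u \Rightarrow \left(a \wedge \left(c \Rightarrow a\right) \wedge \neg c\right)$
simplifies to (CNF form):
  $\left(a \vee \neg u\right) \wedge \left(\neg c \vee \neg u\right)$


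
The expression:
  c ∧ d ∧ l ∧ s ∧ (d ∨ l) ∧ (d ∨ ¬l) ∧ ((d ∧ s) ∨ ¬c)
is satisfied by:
  {c: True, s: True, d: True, l: True}


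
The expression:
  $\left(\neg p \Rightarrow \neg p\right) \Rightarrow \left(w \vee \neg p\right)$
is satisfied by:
  {w: True, p: False}
  {p: False, w: False}
  {p: True, w: True}


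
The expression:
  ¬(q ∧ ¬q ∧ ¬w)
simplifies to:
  True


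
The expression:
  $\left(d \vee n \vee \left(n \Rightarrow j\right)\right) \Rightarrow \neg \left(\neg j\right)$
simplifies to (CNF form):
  $j$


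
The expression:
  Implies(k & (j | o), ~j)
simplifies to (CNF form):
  ~j | ~k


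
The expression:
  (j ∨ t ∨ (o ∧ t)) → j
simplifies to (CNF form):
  j ∨ ¬t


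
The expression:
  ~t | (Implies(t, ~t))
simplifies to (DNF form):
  ~t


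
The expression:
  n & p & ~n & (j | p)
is never true.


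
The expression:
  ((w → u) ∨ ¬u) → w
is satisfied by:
  {w: True}


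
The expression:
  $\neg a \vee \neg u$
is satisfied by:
  {u: False, a: False}
  {a: True, u: False}
  {u: True, a: False}


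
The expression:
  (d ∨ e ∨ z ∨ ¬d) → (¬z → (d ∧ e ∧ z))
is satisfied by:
  {z: True}


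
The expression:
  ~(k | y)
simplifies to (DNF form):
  ~k & ~y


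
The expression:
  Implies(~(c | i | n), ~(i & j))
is always true.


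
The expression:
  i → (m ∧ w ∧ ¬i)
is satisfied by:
  {i: False}


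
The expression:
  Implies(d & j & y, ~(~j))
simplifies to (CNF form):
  True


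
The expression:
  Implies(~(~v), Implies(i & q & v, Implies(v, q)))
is always true.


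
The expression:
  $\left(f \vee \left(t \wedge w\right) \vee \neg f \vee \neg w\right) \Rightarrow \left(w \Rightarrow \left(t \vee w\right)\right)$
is always true.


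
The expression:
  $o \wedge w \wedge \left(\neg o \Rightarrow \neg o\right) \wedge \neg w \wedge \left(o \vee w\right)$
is never true.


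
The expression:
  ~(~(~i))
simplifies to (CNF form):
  ~i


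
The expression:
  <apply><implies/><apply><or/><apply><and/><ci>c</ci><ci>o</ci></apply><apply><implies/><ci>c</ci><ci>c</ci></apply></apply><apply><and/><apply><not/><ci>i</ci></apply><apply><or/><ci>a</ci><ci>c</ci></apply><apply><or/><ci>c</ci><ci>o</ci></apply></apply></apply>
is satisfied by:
  {a: True, c: True, o: True, i: False}
  {a: True, c: True, o: False, i: False}
  {c: True, o: True, a: False, i: False}
  {c: True, a: False, o: False, i: False}
  {a: True, o: True, c: False, i: False}


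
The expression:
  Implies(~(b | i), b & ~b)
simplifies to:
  b | i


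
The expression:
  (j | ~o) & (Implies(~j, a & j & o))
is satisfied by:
  {j: True}


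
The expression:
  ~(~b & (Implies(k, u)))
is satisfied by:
  {b: True, k: True, u: False}
  {b: True, k: False, u: False}
  {b: True, u: True, k: True}
  {b: True, u: True, k: False}
  {k: True, u: False, b: False}


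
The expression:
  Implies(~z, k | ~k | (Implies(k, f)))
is always true.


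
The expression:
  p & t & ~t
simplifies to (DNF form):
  False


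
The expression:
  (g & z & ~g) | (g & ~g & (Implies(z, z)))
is never true.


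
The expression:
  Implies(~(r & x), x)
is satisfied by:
  {x: True}


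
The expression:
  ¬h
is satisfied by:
  {h: False}


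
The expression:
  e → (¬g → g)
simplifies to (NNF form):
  g ∨ ¬e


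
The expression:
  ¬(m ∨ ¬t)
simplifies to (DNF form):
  t ∧ ¬m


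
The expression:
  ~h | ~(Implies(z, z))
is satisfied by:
  {h: False}


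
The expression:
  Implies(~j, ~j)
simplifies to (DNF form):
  True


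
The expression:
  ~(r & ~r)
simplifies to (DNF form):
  True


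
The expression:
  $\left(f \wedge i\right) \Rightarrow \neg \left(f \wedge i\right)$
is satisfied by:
  {i: False, f: False}
  {f: True, i: False}
  {i: True, f: False}


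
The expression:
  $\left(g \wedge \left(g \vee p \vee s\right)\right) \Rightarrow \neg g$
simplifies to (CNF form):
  $\neg g$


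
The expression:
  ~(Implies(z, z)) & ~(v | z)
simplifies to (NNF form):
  False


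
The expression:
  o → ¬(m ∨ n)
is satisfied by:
  {n: False, o: False, m: False}
  {m: True, n: False, o: False}
  {n: True, m: False, o: False}
  {m: True, n: True, o: False}
  {o: True, m: False, n: False}


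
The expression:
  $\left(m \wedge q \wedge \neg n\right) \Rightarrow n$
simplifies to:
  $n \vee \neg m \vee \neg q$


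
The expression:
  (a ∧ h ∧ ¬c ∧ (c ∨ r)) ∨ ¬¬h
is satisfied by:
  {h: True}


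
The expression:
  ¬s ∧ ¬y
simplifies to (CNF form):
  ¬s ∧ ¬y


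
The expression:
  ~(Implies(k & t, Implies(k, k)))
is never true.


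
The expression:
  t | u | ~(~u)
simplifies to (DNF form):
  t | u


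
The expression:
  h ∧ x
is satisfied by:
  {h: True, x: True}


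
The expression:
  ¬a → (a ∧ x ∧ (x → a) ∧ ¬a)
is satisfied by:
  {a: True}


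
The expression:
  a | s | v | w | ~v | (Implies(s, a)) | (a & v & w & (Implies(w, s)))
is always true.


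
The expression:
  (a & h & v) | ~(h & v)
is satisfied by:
  {a: True, h: False, v: False}
  {h: False, v: False, a: False}
  {a: True, v: True, h: False}
  {v: True, h: False, a: False}
  {a: True, h: True, v: False}
  {h: True, a: False, v: False}
  {a: True, v: True, h: True}


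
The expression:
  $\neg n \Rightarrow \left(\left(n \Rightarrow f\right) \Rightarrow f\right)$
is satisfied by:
  {n: True, f: True}
  {n: True, f: False}
  {f: True, n: False}


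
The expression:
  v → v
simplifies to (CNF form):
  True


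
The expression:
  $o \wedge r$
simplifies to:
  $o \wedge r$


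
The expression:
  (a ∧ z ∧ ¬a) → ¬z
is always true.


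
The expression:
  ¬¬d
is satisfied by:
  {d: True}


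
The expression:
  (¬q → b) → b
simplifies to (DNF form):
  b ∨ ¬q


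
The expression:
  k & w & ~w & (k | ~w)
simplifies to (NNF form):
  False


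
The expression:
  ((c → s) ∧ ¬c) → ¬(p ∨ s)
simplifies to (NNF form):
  c ∨ (¬p ∧ ¬s)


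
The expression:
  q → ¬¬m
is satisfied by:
  {m: True, q: False}
  {q: False, m: False}
  {q: True, m: True}


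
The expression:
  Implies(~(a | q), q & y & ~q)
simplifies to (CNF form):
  a | q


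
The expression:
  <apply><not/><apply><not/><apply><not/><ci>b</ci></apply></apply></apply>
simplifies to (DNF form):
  <apply><not/><ci>b</ci></apply>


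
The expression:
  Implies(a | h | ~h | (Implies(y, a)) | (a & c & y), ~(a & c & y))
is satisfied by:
  {c: False, y: False, a: False}
  {a: True, c: False, y: False}
  {y: True, c: False, a: False}
  {a: True, y: True, c: False}
  {c: True, a: False, y: False}
  {a: True, c: True, y: False}
  {y: True, c: True, a: False}


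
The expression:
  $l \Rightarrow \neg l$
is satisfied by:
  {l: False}


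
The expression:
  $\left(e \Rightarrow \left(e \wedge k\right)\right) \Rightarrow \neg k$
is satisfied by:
  {k: False}


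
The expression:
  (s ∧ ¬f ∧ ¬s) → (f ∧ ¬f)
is always true.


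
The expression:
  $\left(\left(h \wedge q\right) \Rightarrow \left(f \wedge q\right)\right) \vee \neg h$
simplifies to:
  $f \vee \neg h \vee \neg q$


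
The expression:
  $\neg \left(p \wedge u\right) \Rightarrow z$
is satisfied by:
  {z: True, p: True, u: True}
  {z: True, p: True, u: False}
  {z: True, u: True, p: False}
  {z: True, u: False, p: False}
  {p: True, u: True, z: False}


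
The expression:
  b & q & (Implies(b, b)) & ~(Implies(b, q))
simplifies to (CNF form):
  False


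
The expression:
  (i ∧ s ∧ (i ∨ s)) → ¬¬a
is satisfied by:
  {a: True, s: False, i: False}
  {s: False, i: False, a: False}
  {a: True, i: True, s: False}
  {i: True, s: False, a: False}
  {a: True, s: True, i: False}
  {s: True, a: False, i: False}
  {a: True, i: True, s: True}


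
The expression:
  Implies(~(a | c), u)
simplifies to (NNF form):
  a | c | u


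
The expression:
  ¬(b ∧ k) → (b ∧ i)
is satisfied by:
  {i: True, k: True, b: True}
  {i: True, b: True, k: False}
  {k: True, b: True, i: False}


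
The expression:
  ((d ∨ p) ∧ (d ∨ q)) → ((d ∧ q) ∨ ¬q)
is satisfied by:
  {d: True, p: False, q: False}
  {p: False, q: False, d: False}
  {d: True, q: True, p: False}
  {q: True, p: False, d: False}
  {d: True, p: True, q: False}
  {p: True, d: False, q: False}
  {d: True, q: True, p: True}


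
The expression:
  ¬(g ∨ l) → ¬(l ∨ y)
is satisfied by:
  {l: True, g: True, y: False}
  {l: True, g: False, y: False}
  {g: True, l: False, y: False}
  {l: False, g: False, y: False}
  {y: True, l: True, g: True}
  {y: True, l: True, g: False}
  {y: True, g: True, l: False}


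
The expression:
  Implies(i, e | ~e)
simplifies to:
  True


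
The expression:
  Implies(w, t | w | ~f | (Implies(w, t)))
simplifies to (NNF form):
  True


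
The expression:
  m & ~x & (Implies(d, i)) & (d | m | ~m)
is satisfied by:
  {i: True, m: True, x: False, d: False}
  {m: True, i: False, x: False, d: False}
  {i: True, d: True, m: True, x: False}


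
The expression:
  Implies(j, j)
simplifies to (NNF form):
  True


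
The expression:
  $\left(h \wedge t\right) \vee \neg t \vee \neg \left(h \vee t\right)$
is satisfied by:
  {h: True, t: False}
  {t: False, h: False}
  {t: True, h: True}


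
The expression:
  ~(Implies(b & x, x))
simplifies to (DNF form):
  False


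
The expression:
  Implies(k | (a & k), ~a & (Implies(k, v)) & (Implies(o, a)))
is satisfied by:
  {v: True, a: False, k: False, o: False}
  {o: False, a: False, v: False, k: False}
  {o: True, v: True, a: False, k: False}
  {o: True, a: False, v: False, k: False}
  {v: True, a: True, o: False, k: False}
  {a: True, o: False, v: False, k: False}
  {o: True, v: True, a: True, k: False}
  {o: True, a: True, v: False, k: False}
  {k: True, v: True, o: False, a: False}


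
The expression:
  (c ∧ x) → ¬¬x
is always true.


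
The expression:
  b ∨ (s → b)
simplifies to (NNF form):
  b ∨ ¬s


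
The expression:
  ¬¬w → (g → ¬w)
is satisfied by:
  {w: False, g: False}
  {g: True, w: False}
  {w: True, g: False}


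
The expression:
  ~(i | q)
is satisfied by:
  {q: False, i: False}


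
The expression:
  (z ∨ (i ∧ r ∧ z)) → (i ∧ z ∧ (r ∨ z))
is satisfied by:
  {i: True, z: False}
  {z: False, i: False}
  {z: True, i: True}


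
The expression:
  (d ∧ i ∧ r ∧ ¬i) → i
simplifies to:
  True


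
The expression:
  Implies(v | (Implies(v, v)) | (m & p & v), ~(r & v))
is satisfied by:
  {v: False, r: False}
  {r: True, v: False}
  {v: True, r: False}


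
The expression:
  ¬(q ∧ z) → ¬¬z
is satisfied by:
  {z: True}


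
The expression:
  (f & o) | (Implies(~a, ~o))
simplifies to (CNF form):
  a | f | ~o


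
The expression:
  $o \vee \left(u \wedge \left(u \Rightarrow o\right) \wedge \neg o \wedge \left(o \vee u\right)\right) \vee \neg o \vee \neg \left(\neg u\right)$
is always true.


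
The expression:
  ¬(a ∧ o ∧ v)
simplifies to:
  ¬a ∨ ¬o ∨ ¬v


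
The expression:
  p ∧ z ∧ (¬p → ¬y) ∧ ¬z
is never true.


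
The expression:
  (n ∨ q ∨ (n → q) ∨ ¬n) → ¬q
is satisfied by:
  {q: False}


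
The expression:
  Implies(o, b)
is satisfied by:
  {b: True, o: False}
  {o: False, b: False}
  {o: True, b: True}


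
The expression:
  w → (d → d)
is always true.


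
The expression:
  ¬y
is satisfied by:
  {y: False}


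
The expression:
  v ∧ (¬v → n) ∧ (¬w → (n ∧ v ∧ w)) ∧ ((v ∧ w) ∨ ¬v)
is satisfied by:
  {w: True, v: True}


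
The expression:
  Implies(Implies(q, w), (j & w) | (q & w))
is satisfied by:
  {q: True, j: True, w: True}
  {q: True, j: True, w: False}
  {q: True, w: True, j: False}
  {q: True, w: False, j: False}
  {j: True, w: True, q: False}


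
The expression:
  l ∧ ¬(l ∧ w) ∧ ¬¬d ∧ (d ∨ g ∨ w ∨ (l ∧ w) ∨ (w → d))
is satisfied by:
  {d: True, l: True, w: False}


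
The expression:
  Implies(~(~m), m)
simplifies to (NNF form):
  True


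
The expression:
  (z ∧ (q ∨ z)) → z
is always true.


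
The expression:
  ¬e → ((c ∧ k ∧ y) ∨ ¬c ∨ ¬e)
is always true.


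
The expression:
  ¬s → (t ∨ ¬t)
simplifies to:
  True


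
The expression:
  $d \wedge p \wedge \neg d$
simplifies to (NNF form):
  $\text{False}$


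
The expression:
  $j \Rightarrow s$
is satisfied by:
  {s: True, j: False}
  {j: False, s: False}
  {j: True, s: True}


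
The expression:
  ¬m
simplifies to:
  ¬m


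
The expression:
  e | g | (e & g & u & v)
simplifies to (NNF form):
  e | g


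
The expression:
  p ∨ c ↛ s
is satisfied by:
  {p: True, c: True, s: False}
  {p: True, c: False, s: False}
  {p: True, s: True, c: True}
  {p: True, s: True, c: False}
  {c: True, s: False, p: False}


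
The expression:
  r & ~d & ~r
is never true.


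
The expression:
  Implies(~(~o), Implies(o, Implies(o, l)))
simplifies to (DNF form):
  l | ~o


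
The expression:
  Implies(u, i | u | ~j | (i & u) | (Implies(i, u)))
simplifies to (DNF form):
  True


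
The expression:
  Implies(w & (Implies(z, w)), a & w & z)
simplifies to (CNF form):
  (a | ~w) & (z | ~w)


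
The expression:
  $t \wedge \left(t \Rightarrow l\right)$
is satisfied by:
  {t: True, l: True}


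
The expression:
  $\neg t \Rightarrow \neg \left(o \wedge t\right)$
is always true.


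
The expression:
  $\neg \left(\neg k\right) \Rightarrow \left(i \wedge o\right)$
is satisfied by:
  {o: True, i: True, k: False}
  {o: True, i: False, k: False}
  {i: True, o: False, k: False}
  {o: False, i: False, k: False}
  {o: True, k: True, i: True}


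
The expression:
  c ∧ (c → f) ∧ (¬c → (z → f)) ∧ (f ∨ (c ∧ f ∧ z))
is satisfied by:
  {c: True, f: True}


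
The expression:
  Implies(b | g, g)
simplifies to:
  g | ~b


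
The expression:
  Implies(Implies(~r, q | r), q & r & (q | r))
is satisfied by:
  {r: False, q: False}
  {q: True, r: True}


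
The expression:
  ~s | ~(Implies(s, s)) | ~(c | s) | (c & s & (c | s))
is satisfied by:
  {c: True, s: False}
  {s: False, c: False}
  {s: True, c: True}


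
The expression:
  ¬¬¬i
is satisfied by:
  {i: False}


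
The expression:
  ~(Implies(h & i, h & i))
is never true.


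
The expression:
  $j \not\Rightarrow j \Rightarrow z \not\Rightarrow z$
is always true.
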